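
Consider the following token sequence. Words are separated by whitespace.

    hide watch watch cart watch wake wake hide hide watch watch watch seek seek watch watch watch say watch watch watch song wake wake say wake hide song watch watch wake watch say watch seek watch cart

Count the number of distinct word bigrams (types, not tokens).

20

37 tokens → 36 bigram windows in total.
Repeated bigrams (each contributes count−1 duplicates):
  watch watch: 8
  hide watch: 2
  say watch: 2
  seek watch: 2
  wake hide: 2
  wake wake: 2
  watch cart: 2
  watch say: 2
  … (2 more repeated)
16 duplicate windows → 36 − 16 = 20 distinct.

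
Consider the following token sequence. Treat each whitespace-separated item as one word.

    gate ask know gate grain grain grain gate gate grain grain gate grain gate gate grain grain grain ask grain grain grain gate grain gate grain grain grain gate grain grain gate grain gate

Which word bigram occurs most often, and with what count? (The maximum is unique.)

Bigram frequencies (highest first):
  grain grain: 10
  gate grain: 8
  grain gate: 8
  gate gate: 2
  gate ask: 1
  ask know: 1
  … (3 more, each ≤ 1)

"grain grain", 10 times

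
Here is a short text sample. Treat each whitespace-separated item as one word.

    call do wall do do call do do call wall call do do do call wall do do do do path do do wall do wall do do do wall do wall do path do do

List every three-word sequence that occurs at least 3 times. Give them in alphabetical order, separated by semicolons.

do do call; do do do; do wall do; wall do do

Trigram counts meeting the condition (at least 3 times):
  do do call: 3
  do do do: 4
  do wall do: 5
  wall do do: 3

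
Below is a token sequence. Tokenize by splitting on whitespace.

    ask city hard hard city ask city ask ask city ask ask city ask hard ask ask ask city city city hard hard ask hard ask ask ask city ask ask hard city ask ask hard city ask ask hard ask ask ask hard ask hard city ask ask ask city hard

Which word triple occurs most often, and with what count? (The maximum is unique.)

Trigram frequencies (highest first):
  city ask ask: 6
  ask ask city: 5
  hard city ask: 4
  ask city ask: 4
  ask hard ask: 4
  ask ask ask: 4
  … (13 more, each ≤ 4)

"city ask ask", 6 times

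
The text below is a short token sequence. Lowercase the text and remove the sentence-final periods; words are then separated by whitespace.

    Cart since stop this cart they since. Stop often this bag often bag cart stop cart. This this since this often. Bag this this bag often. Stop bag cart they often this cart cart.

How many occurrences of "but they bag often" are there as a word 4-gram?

0

Scanning the 31 overlapping 4-gram windows for "but they bag often":
  (none found)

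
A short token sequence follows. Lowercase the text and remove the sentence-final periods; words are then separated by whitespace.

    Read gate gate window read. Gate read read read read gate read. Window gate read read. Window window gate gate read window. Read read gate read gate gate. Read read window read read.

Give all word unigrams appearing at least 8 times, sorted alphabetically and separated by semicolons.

gate; read

Unigram counts meeting the condition (at least 8 times):
  gate: 10
  read: 17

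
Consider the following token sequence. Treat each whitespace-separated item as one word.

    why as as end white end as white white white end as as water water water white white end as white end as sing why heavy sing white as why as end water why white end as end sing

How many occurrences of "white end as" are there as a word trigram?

5

Scanning the 37 overlapping trigram windows for "white end as":
  position 5–7: white end as
  position 10–12: white end as
  position 18–20: white end as
  position 21–23: white end as
  position 35–37: white end as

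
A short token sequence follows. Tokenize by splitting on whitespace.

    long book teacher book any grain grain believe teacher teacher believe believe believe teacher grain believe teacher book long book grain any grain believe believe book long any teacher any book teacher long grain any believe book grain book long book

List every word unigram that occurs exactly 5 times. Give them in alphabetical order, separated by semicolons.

any; long

Unigram counts meeting the condition (exactly 5 times):
  any: 5
  long: 5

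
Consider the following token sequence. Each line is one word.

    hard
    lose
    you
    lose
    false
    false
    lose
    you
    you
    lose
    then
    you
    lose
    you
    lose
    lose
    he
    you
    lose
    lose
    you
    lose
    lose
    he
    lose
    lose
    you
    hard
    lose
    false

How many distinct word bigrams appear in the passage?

14

30 tokens → 29 bigram windows in total.
Repeated bigrams (each contributes count−1 duplicates):
  you lose: 6
  lose you: 5
  lose lose: 4
  hard lose: 2
  lose false: 2
  lose he: 2
15 duplicate windows → 29 − 15 = 14 distinct.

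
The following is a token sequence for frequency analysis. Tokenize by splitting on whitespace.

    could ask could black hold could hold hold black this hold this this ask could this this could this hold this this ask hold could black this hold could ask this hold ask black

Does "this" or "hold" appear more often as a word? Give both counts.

"this" (10 vs 8)

"this": 10 occurrences
"hold": 8 occurrences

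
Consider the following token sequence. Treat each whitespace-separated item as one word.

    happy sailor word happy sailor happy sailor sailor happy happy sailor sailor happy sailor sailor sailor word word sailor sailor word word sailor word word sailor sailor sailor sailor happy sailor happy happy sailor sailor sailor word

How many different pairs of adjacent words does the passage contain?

8

37 tokens → 36 bigram windows in total.
Repeated bigrams (each contributes count−1 duplicates):
  sailor sailor: 10
  happy sailor: 7
  sailor happy: 5
  sailor word: 5
  word sailor: 3
  word word: 3
  happy happy: 2
28 duplicate windows → 36 − 28 = 8 distinct.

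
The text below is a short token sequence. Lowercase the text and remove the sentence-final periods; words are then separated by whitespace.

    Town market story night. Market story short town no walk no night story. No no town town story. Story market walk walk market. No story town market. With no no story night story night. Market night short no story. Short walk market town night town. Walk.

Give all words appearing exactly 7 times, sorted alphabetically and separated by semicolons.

market; town

Unigram counts meeting the condition (exactly 7 times):
  market: 7
  town: 7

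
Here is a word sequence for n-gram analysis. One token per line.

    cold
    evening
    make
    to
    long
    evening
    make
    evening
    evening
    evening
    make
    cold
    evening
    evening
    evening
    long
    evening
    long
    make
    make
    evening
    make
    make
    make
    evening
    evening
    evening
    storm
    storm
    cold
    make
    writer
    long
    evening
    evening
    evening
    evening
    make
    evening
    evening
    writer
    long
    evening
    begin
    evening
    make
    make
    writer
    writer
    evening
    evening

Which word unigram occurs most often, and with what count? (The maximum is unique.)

"evening", 23 times

Unigram frequencies (highest first):
  evening: 23
  make: 12
  long: 5
  writer: 4
  cold: 3
  storm: 2
  … (2 more, each ≤ 1)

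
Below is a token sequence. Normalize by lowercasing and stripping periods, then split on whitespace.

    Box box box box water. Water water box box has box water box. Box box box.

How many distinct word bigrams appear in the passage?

16 tokens → 15 bigram windows in total.
Repeated bigrams (each contributes count−1 duplicates):
  box box: 7
  box water: 2
  water box: 2
  water water: 2
9 duplicate windows → 15 − 9 = 6 distinct.

6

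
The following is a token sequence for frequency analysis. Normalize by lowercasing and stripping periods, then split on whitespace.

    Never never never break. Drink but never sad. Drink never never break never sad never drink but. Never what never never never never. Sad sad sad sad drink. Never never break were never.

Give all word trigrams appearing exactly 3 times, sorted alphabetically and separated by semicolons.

Trigram counts meeting the condition (exactly 3 times):
  never never break: 3
  never never never: 3

never never break; never never never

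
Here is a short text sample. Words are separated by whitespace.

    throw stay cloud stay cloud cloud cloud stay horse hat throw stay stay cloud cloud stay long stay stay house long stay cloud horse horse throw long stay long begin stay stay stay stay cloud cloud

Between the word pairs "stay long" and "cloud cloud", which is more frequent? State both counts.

"stay long": 2 occurrences
"cloud cloud": 4 occurrences

"cloud cloud" (4 vs 2)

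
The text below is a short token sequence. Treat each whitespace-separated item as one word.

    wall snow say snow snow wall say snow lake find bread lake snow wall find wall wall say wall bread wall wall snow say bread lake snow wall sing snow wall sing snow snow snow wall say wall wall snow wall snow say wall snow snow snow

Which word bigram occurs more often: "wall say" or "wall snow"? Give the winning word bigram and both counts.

"wall snow" (5 vs 3)

"wall say": 3 occurrences
"wall snow": 5 occurrences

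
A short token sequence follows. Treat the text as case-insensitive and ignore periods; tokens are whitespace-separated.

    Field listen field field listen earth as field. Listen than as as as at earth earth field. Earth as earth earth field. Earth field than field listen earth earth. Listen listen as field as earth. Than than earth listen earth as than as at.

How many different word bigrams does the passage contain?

44 tokens → 43 bigram windows in total.
Repeated bigrams (each contributes count−1 duplicates):
  field listen: 4
  earth as: 3
  earth earth: 3
  earth field: 3
  listen earth: 3
  as as: 2
  as at: 2
  as earth: 2
  … (4 more repeated)
18 duplicate windows → 43 − 18 = 25 distinct.

25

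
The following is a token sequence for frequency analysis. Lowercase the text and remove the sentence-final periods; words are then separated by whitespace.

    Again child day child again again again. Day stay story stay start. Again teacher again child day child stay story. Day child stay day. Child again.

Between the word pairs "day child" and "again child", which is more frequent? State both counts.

"day child" (4 vs 2)

"day child": 4 occurrences
"again child": 2 occurrences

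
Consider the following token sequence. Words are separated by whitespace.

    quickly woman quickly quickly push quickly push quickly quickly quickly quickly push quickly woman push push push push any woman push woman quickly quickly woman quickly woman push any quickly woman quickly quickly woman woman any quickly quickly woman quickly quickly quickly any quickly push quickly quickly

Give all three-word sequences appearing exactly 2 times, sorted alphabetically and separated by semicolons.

push push push; push quickly quickly; quickly quickly push; quickly woman push

Trigram counts meeting the condition (exactly 2 times):
  push push push: 2
  push quickly quickly: 2
  quickly quickly push: 2
  quickly woman push: 2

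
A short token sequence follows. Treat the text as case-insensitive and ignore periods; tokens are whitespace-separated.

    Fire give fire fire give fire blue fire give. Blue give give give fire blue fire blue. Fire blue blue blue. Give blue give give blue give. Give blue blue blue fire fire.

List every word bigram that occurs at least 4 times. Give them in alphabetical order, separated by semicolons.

Bigram counts meeting the condition (at least 4 times):
  blue blue: 4
  blue fire: 4
  blue give: 4
  fire blue: 4
  give blue: 4
  give give: 4

blue blue; blue fire; blue give; fire blue; give blue; give give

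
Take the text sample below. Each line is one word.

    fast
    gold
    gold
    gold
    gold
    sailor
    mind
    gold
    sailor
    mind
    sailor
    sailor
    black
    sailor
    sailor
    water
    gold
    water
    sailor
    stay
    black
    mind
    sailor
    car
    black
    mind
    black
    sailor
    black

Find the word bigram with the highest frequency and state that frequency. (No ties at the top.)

"gold gold", 3 times

Bigram frequencies (highest first):
  gold gold: 3
  gold sailor: 2
  sailor mind: 2
  mind sailor: 2
  sailor sailor: 2
  sailor black: 2
  … (13 more, each ≤ 2)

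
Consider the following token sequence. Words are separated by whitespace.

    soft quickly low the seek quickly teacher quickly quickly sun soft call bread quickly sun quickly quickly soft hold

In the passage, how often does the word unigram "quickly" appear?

Scanning the 19 tokens for "quickly":
  position 2: quickly
  position 6: quickly
  position 8: quickly
  position 9: quickly
  position 14: quickly
  position 16: quickly
  position 17: quickly

7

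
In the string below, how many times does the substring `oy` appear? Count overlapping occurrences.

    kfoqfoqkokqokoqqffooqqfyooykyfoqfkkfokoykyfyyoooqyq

2

Sliding a length-2 window over the 51 characters (50 positions):
  position 26–27: oy
  position 39–40: oy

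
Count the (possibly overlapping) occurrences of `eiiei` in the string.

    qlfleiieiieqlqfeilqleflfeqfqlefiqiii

Sliding a length-5 window over the 36 characters (32 positions):
  position 5–9: eiiei

1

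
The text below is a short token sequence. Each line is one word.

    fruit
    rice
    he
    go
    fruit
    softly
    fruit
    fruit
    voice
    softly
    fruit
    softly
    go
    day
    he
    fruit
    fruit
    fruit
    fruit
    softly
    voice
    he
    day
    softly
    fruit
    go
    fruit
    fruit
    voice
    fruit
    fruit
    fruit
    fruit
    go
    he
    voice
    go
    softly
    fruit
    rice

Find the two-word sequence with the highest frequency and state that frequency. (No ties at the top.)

"fruit fruit", 8 times

Bigram frequencies (highest first):
  fruit fruit: 8
  softly fruit: 4
  fruit softly: 3
  fruit rice: 2
  go fruit: 2
  fruit voice: 2
  … (17 more, each ≤ 2)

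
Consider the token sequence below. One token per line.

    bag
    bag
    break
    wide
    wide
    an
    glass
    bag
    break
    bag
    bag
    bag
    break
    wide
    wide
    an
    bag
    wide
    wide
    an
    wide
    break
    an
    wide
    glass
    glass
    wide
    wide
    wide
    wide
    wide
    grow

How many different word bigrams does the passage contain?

32 tokens → 31 bigram windows in total.
Repeated bigrams (each contributes count−1 duplicates):
  wide wide: 7
  bag bag: 3
  bag break: 3
  wide an: 3
  an wide: 2
  break wide: 2
14 duplicate windows → 31 − 14 = 17 distinct.

17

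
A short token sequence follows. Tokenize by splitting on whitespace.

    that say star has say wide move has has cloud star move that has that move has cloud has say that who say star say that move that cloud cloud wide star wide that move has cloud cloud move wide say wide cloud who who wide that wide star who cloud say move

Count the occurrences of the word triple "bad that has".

0

Scanning the 51 overlapping trigram windows for "bad that has":
  (none found)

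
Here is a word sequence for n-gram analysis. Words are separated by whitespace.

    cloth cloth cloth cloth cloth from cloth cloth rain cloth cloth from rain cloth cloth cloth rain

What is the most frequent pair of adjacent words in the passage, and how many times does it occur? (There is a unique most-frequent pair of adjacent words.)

"cloth cloth", 8 times

Bigram frequencies (highest first):
  cloth cloth: 8
  cloth from: 2
  cloth rain: 2
  rain cloth: 2
  from cloth: 1
  from rain: 1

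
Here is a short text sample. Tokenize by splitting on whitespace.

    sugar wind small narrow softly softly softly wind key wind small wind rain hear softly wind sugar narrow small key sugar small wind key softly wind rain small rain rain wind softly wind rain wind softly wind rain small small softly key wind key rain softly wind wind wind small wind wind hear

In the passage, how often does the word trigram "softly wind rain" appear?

Scanning the 51 overlapping trigram windows for "softly wind rain":
  position 25–27: softly wind rain
  position 32–34: softly wind rain
  position 36–38: softly wind rain

3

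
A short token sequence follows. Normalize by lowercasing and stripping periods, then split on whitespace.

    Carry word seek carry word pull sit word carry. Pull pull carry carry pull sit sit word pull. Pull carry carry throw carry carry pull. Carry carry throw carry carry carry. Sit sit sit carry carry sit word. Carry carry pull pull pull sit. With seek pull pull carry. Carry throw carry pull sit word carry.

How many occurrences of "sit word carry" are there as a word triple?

3

Scanning the 54 overlapping trigram windows for "sit word carry":
  position 7–9: sit word carry
  position 37–39: sit word carry
  position 54–56: sit word carry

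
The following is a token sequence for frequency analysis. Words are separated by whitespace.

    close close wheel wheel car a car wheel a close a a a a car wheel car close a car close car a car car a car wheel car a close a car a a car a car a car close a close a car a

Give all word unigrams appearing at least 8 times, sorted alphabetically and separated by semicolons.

a; car; close

Unigram counts meeting the condition (at least 8 times):
  a: 18
  car: 15
  close: 8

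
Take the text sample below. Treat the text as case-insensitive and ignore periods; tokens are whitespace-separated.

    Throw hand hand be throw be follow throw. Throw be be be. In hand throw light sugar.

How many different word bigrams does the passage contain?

14

17 tokens → 16 bigram windows in total.
Repeated bigrams (each contributes count−1 duplicates):
  be be: 2
  throw be: 2
2 duplicate windows → 16 − 2 = 14 distinct.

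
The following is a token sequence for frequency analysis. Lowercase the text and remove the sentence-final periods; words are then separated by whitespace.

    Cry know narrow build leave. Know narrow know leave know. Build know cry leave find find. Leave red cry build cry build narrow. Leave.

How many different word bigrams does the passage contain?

24 tokens → 23 bigram windows in total.
Repeated bigrams (each contributes count−1 duplicates):
  cry build: 2
  know narrow: 2
  leave know: 2
3 duplicate windows → 23 − 3 = 20 distinct.

20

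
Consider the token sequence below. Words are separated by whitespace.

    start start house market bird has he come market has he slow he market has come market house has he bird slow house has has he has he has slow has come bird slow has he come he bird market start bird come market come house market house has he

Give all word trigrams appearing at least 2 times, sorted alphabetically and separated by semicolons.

Trigram counts meeting the condition (at least 2 times):
  has he come: 2
  has he has: 2
  house has he: 2
  market house has: 2

has he come; has he has; house has he; market house has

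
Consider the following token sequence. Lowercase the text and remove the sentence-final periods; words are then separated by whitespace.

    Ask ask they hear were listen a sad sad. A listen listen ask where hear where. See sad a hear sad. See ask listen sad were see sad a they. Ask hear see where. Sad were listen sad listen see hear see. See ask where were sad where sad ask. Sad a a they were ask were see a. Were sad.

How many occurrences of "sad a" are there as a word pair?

4

Scanning the 60 overlapping bigram windows for "sad a":
  position 9–10: sad a
  position 18–19: sad a
  position 28–29: sad a
  position 51–52: sad a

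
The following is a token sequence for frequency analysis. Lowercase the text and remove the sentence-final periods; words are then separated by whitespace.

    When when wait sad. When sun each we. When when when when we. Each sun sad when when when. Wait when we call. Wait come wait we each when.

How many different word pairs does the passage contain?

29 tokens → 28 bigram windows in total.
Repeated bigrams (each contributes count−1 duplicates):
  when when: 6
  sad when: 2
  we each: 2
  when wait: 2
  when we: 2
9 duplicate windows → 28 − 9 = 19 distinct.

19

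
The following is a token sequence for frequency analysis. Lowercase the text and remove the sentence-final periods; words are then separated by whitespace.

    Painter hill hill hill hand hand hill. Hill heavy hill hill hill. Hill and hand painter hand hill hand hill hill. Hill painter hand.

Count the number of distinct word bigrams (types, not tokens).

24 tokens → 23 bigram windows in total.
Repeated bigrams (each contributes count−1 duplicates):
  hill hill: 8
  hand hill: 3
  hill hand: 2
  painter hand: 2
11 duplicate windows → 23 − 11 = 12 distinct.

12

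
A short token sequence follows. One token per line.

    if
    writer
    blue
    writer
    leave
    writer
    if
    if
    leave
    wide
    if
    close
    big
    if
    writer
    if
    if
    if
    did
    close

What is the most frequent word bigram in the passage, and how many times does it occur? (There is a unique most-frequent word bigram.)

Bigram frequencies (highest first):
  if if: 3
  if writer: 2
  writer if: 2
  writer blue: 1
  blue writer: 1
  writer leave: 1
  … (9 more, each ≤ 1)

"if if", 3 times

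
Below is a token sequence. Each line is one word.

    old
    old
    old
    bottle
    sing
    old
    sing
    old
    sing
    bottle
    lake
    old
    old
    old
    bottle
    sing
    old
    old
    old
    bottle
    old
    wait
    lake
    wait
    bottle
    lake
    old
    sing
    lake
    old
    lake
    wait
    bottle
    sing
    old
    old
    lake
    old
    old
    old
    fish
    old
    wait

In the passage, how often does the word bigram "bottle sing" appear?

Scanning the 42 overlapping bigram windows for "bottle sing":
  position 4–5: bottle sing
  position 15–16: bottle sing
  position 33–34: bottle sing

3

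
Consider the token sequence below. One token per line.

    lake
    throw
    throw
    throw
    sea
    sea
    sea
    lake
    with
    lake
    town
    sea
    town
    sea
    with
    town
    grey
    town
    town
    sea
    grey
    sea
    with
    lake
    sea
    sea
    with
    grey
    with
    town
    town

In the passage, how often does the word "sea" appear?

Scanning the 31 tokens for "sea":
  position 5: sea
  position 6: sea
  position 7: sea
  position 12: sea
  position 14: sea
  position 20: sea
  position 22: sea
  position 25: sea
  position 26: sea

9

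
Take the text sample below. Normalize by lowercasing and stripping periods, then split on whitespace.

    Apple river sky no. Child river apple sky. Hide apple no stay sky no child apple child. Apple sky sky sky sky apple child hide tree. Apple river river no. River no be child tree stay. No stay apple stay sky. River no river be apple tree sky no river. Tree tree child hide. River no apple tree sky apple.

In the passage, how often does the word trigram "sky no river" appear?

Scanning the 58 overlapping trigram windows for "sky no river":
  position 48–50: sky no river

1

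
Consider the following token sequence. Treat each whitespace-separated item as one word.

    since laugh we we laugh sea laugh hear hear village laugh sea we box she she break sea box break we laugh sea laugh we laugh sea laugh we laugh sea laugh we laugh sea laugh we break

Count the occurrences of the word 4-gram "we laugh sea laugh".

Scanning the 35 overlapping 4-gram windows for "we laugh sea laugh":
  position 4–7: we laugh sea laugh
  position 21–24: we laugh sea laugh
  position 25–28: we laugh sea laugh
  position 29–32: we laugh sea laugh
  position 33–36: we laugh sea laugh

5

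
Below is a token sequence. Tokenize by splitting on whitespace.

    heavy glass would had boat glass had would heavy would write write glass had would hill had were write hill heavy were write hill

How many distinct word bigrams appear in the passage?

24 tokens → 23 bigram windows in total.
Repeated bigrams (each contributes count−1 duplicates):
  glass had: 2
  had would: 2
  were write: 2
  write hill: 2
4 duplicate windows → 23 − 4 = 19 distinct.

19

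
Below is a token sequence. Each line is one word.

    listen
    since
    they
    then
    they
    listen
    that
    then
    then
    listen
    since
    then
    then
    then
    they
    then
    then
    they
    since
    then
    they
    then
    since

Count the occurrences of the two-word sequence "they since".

Scanning the 22 overlapping bigram windows for "they since":
  position 18–19: they since

1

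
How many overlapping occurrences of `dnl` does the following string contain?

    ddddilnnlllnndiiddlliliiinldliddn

0

Sliding a length-3 window over the 33 characters (31 positions):
  (no match at any position)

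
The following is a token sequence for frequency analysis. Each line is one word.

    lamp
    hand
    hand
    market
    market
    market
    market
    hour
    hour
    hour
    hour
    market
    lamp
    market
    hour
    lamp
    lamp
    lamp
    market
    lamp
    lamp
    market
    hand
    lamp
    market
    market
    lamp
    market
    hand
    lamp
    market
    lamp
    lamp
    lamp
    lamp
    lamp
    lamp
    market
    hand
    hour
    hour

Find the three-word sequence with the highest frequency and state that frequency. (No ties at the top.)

"lamp lamp lamp", 5 times

Trigram frequencies (highest first):
  lamp lamp lamp: 5
  lamp lamp market: 3
  lamp market hand: 3
  market market market: 2
  hour hour hour: 2
  market lamp market: 2
  … (18 more, each ≤ 2)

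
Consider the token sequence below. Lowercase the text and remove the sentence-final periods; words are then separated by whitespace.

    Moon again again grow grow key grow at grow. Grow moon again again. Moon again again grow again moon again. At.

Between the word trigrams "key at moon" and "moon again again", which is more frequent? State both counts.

"key at moon": 0 occurrences
"moon again again": 3 occurrences

"moon again again" (3 vs 0)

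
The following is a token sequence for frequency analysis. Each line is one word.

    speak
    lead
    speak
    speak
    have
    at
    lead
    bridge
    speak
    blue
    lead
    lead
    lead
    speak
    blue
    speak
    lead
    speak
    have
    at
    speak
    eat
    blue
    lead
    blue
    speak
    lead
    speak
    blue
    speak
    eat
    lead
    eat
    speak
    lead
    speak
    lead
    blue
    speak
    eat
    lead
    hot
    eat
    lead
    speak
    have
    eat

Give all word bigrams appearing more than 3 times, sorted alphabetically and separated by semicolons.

Bigram counts meeting the condition (more than 3 times):
  blue speak: 4
  lead speak: 6
  speak lead: 5

blue speak; lead speak; speak lead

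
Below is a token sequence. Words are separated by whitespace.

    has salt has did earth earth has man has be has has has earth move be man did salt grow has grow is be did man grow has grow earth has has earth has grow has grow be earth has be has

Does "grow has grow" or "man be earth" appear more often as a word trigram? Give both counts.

"grow has grow" (3 vs 0)

"grow has grow": 3 occurrences
"man be earth": 0 occurrences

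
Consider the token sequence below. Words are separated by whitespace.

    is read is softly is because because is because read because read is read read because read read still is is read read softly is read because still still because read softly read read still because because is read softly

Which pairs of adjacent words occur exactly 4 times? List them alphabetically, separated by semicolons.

Bigram counts meeting the condition (exactly 4 times):
  because read: 4
  read read: 4

because read; read read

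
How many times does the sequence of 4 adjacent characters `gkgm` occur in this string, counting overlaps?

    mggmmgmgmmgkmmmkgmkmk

Sliding a length-4 window over the 21 characters (18 positions):
  (no match at any position)

0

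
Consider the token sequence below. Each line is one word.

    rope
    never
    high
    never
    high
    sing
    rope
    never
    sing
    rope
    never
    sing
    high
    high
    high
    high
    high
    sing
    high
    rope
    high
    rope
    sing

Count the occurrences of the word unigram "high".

9

Scanning the 23 tokens for "high":
  position 3: high
  position 5: high
  position 13: high
  position 14: high
  position 15: high
  position 16: high
  position 17: high
  position 19: high
  position 21: high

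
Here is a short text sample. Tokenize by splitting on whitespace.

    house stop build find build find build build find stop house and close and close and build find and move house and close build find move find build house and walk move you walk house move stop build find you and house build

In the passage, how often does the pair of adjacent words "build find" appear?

Scanning the 42 overlapping bigram windows for "build find":
  position 3–4: build find
  position 5–6: build find
  position 8–9: build find
  position 17–18: build find
  position 24–25: build find
  position 38–39: build find

6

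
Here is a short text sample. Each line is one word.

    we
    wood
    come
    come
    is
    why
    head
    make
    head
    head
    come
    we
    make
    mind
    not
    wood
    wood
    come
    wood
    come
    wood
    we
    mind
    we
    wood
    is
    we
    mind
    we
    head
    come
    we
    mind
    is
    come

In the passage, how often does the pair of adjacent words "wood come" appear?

3

Scanning the 34 overlapping bigram windows for "wood come":
  position 2–3: wood come
  position 17–18: wood come
  position 19–20: wood come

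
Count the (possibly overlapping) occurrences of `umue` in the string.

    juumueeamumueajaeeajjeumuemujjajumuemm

Sliding a length-4 window over the 38 characters (35 positions):
  position 3–6: umue
  position 10–13: umue
  position 23–26: umue
  position 33–36: umue

4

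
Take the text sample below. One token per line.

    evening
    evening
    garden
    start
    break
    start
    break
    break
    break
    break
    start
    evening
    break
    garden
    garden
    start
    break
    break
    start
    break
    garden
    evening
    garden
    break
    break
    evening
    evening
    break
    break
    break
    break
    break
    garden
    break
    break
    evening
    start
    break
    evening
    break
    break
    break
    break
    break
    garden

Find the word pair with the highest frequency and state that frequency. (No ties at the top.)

Bigram frequencies (highest first):
  break break: 14
  start break: 5
  break garden: 4
  break start: 3
  evening break: 3
  break evening: 3
  … (8 more, each ≤ 2)

"break break", 14 times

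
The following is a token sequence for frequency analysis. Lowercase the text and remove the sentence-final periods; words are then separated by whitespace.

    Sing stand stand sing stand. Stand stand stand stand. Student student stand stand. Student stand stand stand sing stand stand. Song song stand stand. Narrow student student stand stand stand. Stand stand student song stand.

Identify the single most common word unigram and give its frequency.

Unigram frequencies (highest first):
  stand: 22
  student: 6
  sing: 3
  song: 3
  narrow: 1

"stand", 22 times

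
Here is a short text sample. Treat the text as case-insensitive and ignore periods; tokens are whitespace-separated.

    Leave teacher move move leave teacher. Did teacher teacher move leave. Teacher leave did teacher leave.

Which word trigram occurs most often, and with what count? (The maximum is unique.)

Trigram frequencies (highest first):
  move leave teacher: 2
  leave teacher move: 1
  teacher move move: 1
  move move leave: 1
  leave teacher did: 1
  teacher did teacher: 1
  … (7 more, each ≤ 1)

"move leave teacher", 2 times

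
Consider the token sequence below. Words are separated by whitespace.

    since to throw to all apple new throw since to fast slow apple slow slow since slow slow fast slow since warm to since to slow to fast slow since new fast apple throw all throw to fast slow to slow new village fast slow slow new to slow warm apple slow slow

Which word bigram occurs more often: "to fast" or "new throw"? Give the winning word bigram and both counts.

"to fast" (3 vs 1)

"to fast": 3 occurrences
"new throw": 1 occurrence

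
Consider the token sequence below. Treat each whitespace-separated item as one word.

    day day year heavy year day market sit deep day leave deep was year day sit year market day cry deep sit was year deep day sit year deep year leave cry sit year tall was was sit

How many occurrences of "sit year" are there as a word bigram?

Scanning the 37 overlapping bigram windows for "sit year":
  position 16–17: sit year
  position 27–28: sit year
  position 33–34: sit year

3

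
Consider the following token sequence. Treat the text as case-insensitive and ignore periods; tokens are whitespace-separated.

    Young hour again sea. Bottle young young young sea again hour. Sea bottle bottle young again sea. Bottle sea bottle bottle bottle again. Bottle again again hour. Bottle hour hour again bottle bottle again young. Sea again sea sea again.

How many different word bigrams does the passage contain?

40 tokens → 39 bigram windows in total.
Repeated bigrams (each contributes count−1 duplicates):
  bottle bottle: 4
  sea bottle: 4
  again sea: 3
  bottle again: 3
  sea again: 3
  again bottle: 2
  again hour: 2
  bottle young: 2
  … (3 more repeated)
18 duplicate windows → 39 − 18 = 21 distinct.

21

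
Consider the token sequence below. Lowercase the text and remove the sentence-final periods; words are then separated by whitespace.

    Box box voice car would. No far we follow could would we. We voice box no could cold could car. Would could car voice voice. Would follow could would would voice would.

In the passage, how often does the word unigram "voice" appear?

5

Scanning the 32 tokens for "voice":
  position 3: voice
  position 14: voice
  position 24: voice
  position 25: voice
  position 31: voice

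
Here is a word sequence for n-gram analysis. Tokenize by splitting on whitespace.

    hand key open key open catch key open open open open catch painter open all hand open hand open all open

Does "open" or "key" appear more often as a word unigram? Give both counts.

"open": 10 occurrences
"key": 3 occurrences

"open" (10 vs 3)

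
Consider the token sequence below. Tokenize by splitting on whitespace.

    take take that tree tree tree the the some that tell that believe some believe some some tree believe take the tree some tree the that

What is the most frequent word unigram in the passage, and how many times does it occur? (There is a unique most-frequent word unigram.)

Unigram frequencies (highest first):
  tree: 6
  some: 5
  that: 4
  the: 4
  take: 3
  believe: 3
  … (1 more, each ≤ 1)

"tree", 6 times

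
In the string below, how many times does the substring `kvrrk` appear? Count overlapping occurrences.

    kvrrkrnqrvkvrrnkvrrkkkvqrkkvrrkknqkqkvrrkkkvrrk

Sliding a length-5 window over the 47 characters (43 positions):
  position 1–5: kvrrk
  position 16–20: kvrrk
  position 27–31: kvrrk
  position 37–41: kvrrk
  position 43–47: kvrrk

5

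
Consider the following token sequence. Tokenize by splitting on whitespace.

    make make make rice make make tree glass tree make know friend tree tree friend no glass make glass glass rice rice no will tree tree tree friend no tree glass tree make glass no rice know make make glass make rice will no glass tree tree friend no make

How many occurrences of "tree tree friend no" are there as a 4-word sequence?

Scanning the 47 overlapping 4-gram windows for "tree tree friend no":
  position 13–16: tree tree friend no
  position 26–29: tree tree friend no
  position 46–49: tree tree friend no

3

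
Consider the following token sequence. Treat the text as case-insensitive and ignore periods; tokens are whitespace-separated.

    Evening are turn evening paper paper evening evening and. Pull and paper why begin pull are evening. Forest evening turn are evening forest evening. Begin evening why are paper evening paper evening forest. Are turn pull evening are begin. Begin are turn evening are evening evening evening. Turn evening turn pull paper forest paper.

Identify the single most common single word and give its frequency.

Unigram frequencies (highest first):
  evening: 17
  are: 8
  paper: 7
  turn: 6
  pull: 4
  begin: 4
  … (3 more, each ≤ 4)

"evening", 17 times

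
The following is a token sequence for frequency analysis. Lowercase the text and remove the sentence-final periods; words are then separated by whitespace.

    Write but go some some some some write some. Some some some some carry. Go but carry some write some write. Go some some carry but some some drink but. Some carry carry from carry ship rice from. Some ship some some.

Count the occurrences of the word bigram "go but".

1

Scanning the 41 overlapping bigram windows for "go but":
  position 15–16: go but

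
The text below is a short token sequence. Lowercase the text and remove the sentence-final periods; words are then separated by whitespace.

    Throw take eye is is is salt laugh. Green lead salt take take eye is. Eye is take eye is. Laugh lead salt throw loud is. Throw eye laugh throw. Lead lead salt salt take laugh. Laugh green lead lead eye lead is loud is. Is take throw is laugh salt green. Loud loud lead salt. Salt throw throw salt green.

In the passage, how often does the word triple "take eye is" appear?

3

Scanning the 59 overlapping trigram windows for "take eye is":
  position 2–4: take eye is
  position 13–15: take eye is
  position 18–20: take eye is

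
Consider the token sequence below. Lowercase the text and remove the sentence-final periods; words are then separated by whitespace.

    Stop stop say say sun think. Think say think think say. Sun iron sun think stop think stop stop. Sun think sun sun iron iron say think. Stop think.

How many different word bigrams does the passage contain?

17

29 tokens → 28 bigram windows in total.
Repeated bigrams (each contributes count−1 duplicates):
  sun think: 3
  think stop: 3
  say sun: 2
  say think: 2
  stop stop: 2
  stop think: 2
  sun iron: 2
  think say: 2
  … (1 more repeated)
11 duplicate windows → 28 − 11 = 17 distinct.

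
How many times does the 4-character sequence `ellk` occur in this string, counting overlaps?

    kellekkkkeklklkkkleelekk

Sliding a length-4 window over the 24 characters (21 positions):
  (no match at any position)

0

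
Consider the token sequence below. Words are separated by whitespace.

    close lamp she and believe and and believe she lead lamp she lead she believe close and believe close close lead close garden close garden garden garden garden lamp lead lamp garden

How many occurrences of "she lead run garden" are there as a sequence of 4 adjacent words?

Scanning the 29 overlapping 4-gram windows for "she lead run garden":
  (none found)

0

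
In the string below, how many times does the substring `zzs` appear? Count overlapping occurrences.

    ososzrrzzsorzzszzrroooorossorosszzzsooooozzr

3

Sliding a length-3 window over the 44 characters (42 positions):
  position 8–10: zzs
  position 13–15: zzs
  position 34–36: zzs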